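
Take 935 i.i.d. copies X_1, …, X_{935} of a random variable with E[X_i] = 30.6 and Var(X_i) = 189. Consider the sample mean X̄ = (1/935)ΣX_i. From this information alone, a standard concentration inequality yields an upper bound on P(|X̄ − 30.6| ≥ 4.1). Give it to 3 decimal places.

With mean and variance of each term known, Chebyshev's inequality bounds the deviation of the sum (or sample mean).
Var(X̄) = Var(X_i)/n = 189/935 = 0.20214.
Chebyshev: P(|X̄ − 30.6| ≥ 4.1) ≤ Var(X̄)/(4.1)² = 189/(935·4.1²) = 0.0120.

0.012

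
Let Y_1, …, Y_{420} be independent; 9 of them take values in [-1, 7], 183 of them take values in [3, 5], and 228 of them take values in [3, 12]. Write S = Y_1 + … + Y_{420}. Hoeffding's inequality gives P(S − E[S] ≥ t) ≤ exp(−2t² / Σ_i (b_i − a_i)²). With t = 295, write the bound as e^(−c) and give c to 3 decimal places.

Σ(b_i − a_i)² = 9·8² + 183·2² + 228·9² = 19776.
c = 2t² / 19776 = 2·295² / 19776 = 8.8011.

8.801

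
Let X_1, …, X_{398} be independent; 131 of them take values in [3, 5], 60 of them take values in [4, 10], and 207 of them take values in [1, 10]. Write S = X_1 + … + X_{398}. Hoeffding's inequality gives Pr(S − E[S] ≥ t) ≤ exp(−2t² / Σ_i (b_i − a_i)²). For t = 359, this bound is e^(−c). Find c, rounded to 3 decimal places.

Σ(b_i − a_i)² = 131·2² + 60·6² + 207·9² = 19451.
c = 2t² / 19451 = 2·359² / 19451 = 13.2519.

13.252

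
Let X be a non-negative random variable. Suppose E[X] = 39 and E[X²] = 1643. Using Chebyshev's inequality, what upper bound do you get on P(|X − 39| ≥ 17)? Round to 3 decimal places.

0.422

Var(X) = E[X²] − (E[X])² = 1643 − 1521 = 122.
Chebyshev's inequality: P(|X − μ| ≥ t) ≤ Var(X)/t² = 122/289 = 0.4221.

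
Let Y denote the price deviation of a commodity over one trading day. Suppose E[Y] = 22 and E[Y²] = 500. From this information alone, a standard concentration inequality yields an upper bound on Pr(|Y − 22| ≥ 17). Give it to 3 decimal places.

The first two moments determine the variance, so Chebyshev's inequality is the sharpest standard bound available.
Var(Y) = E[Y²] − (E[Y])² = 500 − 484 = 16.
Chebyshev's inequality: Pr(|Y − μ| ≥ t) ≤ Var(Y)/t² = 16/289 = 0.0554.

0.055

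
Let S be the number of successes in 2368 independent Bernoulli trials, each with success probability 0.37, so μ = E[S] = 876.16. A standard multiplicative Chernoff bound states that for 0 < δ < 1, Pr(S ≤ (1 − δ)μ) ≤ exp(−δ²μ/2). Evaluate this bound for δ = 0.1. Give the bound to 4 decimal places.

Exponent = δ²μ/2 = 0.1²·876.16/2 = 4.3808.
Bound = exp(−4.3808) = 0.01252.

0.0125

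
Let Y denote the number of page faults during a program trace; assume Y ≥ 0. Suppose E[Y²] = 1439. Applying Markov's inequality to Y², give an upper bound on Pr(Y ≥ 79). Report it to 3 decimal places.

Since Y ≥ 0, the event {Y ≥ 79} is the same as {Y² ≥ 6241}.
Markov's inequality applied to Y² gives Pr(Y² ≥ 6241) ≤ E[Y²]/6241 = 1439/6241 = 0.2306.

0.231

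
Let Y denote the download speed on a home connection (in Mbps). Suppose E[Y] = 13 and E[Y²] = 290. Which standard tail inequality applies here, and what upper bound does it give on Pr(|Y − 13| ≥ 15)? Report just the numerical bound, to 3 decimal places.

0.538

The first two moments determine the variance, so Chebyshev's inequality is the sharpest standard bound available.
Var(Y) = E[Y²] − (E[Y])² = 290 − 169 = 121.
Chebyshev's inequality: Pr(|Y − μ| ≥ t) ≤ Var(Y)/t² = 121/225 = 0.5378.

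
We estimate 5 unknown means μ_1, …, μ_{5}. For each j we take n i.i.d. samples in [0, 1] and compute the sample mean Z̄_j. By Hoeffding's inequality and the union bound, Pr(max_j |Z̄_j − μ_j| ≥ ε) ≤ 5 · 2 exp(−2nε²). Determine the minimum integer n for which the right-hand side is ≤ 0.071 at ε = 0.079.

Need 2·5·exp(−2nε²) ≤ 0.071, i.e. exp(−2nε²) ≤ 0.071/10.
So 2nε² ≥ ln(10/0.071) = 4.947660.
Hence n ≥ 4.947660/(2·0.079²) = 396.384.
The smallest integer n is 397.

397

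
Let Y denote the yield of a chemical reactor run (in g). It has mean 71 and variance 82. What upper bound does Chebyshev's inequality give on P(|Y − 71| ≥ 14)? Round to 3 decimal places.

0.418

Chebyshev: P(|Y − μ| ≥ t) ≤ Var(Y)/t².
Bound = 82 / 196 = 0.4184.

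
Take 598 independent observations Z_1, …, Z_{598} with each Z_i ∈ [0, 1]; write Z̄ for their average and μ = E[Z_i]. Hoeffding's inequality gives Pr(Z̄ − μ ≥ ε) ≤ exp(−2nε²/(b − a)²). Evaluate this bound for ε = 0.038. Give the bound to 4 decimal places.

0.1778

Exponent: 2nε²/(b − a)² = 2·598·0.038² / 1² = 1.72702.
Bound = exp(−1.72702) = 0.17781.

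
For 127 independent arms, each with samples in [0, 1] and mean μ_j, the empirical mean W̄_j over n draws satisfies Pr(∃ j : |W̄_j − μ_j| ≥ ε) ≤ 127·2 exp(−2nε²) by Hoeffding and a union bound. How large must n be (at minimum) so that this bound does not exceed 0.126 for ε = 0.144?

184

Need 2·127·exp(−2nε²) ≤ 0.126, i.e. exp(−2nε²) ≤ 0.126/254.
So 2nε² ≥ ln(254/0.126) = 7.608808.
Hence n ≥ 7.608808/(2·0.144²) = 183.469.
The smallest integer n is 184.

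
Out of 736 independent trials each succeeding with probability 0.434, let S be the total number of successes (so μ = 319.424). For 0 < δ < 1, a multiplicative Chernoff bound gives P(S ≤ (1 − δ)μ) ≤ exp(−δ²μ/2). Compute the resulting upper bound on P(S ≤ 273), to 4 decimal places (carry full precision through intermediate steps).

0.0343

Write 273 = (1 − δ)μ, so δ = 1 − 273/319.424 = 0.1453366…
Then the exponent is δ²μ/2 = (μ − 273)²/(2μ) = 3.373553.
Bound = exp(−3.373553) = 0.03427.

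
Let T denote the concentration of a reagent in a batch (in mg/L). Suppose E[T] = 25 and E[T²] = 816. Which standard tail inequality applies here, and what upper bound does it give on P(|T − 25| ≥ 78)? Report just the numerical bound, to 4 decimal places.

0.0314

The first two moments determine the variance, so Chebyshev's inequality is the sharpest standard bound available.
Var(T) = E[T²] − (E[T])² = 816 − 625 = 191.
Chebyshev's inequality: P(|T − μ| ≥ t) ≤ Var(T)/t² = 191/6084 = 0.0314.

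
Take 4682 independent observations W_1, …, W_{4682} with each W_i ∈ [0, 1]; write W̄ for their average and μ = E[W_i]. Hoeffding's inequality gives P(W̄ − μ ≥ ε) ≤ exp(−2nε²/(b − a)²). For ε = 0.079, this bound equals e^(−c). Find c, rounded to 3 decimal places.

c = 2nε²/(b − a)² = 2·4682·0.079² / 1² = 58.4407.

58.441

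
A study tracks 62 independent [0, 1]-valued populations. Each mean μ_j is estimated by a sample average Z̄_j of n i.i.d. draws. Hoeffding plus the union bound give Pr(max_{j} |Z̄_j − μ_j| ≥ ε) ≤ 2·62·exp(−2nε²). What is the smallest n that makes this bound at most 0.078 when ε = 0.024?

Need 2·62·exp(−2nε²) ≤ 0.078, i.e. exp(−2nε²) ≤ 0.078/124.
So 2nε² ≥ ln(124/0.078) = 7.371328.
Hence n ≥ 7.371328/(2·0.024²) = 6398.722.
The smallest integer n is 6399.

6399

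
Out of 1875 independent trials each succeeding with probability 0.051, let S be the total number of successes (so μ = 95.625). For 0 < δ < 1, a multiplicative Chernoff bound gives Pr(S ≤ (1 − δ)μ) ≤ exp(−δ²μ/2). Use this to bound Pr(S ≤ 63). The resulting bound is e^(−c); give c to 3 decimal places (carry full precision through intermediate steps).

5.565

Write 63 = (1 − δ)μ, so δ = 1 − 63/95.625 = 0.3411765…
Then the exponent is δ²μ/2 = (μ − 63)²/(2μ) = 5.565441.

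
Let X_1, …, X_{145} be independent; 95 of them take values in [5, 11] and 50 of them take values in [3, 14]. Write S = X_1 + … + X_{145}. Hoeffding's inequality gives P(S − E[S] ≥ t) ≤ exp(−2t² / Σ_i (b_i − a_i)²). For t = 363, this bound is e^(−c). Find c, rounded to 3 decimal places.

Σ(b_i − a_i)² = 95·6² + 50·11² = 9470.
c = 2t² / 9470 = 2·363² / 9470 = 27.8287.

27.829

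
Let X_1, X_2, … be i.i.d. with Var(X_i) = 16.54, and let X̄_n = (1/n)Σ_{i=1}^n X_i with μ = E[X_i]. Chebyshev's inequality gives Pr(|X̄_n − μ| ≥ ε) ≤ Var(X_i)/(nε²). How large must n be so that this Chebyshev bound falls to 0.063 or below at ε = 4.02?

17

Require 16.54/(n·4.02²) ≤ 0.063, i.e. n ≥ 16.54/(0.063·4.02²) = 16.246.
The smallest integer n is 17.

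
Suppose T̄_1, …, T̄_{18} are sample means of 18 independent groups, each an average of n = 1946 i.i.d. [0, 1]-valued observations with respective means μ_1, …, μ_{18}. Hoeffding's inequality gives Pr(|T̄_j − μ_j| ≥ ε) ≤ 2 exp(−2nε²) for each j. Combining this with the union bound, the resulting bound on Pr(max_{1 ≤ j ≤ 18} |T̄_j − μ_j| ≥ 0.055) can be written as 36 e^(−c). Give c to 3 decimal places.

Union bound over the 18 events: Pr(max_{1 ≤ j ≤ 18} |T̄_j − μ_j| ≥ 0.055) ≤ 18·2·exp(−2nε²) = 36 exp(−2·1946·0.055²).
So c = 2·1946·0.055² = 11.7733.

11.773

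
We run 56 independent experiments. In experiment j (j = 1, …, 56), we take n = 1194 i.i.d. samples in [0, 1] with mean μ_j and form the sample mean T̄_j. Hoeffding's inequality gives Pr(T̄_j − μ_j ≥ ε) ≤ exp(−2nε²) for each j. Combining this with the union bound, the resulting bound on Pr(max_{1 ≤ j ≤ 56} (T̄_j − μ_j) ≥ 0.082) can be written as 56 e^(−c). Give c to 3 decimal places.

16.057

Union bound over the 56 events: Pr(max_{1 ≤ j ≤ 56} (T̄_j − μ_j) ≥ 0.082) ≤ 56·exp(−2nε²) = 56 exp(−2·1194·0.082²).
So c = 2·1194·0.082² = 16.0569.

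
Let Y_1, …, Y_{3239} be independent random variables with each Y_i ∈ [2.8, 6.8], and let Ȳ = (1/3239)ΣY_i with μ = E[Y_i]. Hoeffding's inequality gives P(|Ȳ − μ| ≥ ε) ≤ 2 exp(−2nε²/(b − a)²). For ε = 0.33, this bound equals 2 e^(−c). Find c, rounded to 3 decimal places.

c = 2nε²/(b − a)² = 2·3239·0.33² / 4² = 44.0909.

44.091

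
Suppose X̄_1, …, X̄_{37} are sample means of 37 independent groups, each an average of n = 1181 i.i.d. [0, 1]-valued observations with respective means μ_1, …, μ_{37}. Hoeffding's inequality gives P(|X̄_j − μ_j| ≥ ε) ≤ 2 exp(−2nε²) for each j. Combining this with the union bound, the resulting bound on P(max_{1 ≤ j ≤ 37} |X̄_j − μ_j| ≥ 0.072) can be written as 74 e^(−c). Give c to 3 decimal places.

12.245

Union bound over the 37 events: P(max_{1 ≤ j ≤ 37} |X̄_j − μ_j| ≥ 0.072) ≤ 37·2·exp(−2nε²) = 74 exp(−2·1181·0.072²).
So c = 2·1181·0.072² = 12.2446.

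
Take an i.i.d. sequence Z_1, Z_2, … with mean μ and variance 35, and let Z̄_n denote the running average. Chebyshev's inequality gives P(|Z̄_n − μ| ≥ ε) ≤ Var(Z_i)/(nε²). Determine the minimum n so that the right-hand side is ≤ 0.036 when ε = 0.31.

Require 35/(n·0.31²) ≤ 0.036, i.e. n ≥ 35/(0.036·0.31²) = 10116.777.
The smallest integer n is 10117.

10117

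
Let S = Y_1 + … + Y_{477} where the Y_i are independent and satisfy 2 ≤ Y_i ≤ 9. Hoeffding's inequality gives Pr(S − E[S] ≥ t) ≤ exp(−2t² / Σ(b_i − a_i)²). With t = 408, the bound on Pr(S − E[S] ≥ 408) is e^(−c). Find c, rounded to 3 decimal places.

Σ(b_i − a_i)² = 477·(7)² = 23373.
c = 2t²/23373 = 2·408²/23373 = 14.2441.

14.244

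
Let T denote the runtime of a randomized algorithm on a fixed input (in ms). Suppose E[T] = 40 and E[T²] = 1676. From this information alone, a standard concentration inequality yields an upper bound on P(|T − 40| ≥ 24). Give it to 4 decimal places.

0.1319

The first two moments determine the variance, so Chebyshev's inequality is the sharpest standard bound available.
Var(T) = E[T²] − (E[T])² = 1676 − 1600 = 76.
Chebyshev's inequality: P(|T − μ| ≥ t) ≤ Var(T)/t² = 76/576 = 0.1319.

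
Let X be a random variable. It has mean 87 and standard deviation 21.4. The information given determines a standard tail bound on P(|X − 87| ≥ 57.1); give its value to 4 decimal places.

Mean and variance are known, so Chebyshev's inequality applies.
Chebyshev: P(|X − μ| ≥ t) ≤ Var(X)/t².
Var(X) = σ² = 21.4² = 457.96.
Bound = 457.96 / 3260.41 = 0.1405.

0.1405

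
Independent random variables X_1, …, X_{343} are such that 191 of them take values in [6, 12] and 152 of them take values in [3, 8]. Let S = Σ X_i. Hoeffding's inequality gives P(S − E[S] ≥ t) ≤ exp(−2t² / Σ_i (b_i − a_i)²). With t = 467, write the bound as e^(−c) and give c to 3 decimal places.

Σ(b_i − a_i)² = 191·6² + 152·5² = 10676.
c = 2t² / 10676 = 2·467² / 10676 = 40.8559.

40.856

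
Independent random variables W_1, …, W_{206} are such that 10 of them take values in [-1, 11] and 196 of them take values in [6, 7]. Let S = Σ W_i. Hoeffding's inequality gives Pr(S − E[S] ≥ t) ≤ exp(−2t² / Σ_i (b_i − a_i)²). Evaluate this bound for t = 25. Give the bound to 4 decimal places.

0.4658

Σ(b_i − a_i)² = 10·12² + 196·1² = 1636.
Exponent = 2·25² / 1636 = 0.76406.
Bound = exp(−0.76406) = 0.46577.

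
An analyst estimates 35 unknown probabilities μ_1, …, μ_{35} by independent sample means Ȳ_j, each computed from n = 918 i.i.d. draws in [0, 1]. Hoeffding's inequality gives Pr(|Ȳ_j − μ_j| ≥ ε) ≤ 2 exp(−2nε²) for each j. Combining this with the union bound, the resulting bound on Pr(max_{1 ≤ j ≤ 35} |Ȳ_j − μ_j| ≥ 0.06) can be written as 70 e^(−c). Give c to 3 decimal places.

Union bound over the 35 events: Pr(max_{1 ≤ j ≤ 35} |Ȳ_j − μ_j| ≥ 0.06) ≤ 35·2·exp(−2nε²) = 70 exp(−2·918·0.06²).
So c = 2·918·0.06² = 6.6096.

6.610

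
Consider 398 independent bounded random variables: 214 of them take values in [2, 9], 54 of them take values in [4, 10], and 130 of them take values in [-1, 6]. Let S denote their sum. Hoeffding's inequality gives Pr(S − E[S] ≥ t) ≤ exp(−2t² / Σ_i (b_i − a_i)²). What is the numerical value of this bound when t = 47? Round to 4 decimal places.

Σ(b_i − a_i)² = 214·7² + 54·6² + 130·7² = 18800.
Exponent = 2·47² / 18800 = 0.23500.
Bound = exp(−0.23500) = 0.79057.

0.7906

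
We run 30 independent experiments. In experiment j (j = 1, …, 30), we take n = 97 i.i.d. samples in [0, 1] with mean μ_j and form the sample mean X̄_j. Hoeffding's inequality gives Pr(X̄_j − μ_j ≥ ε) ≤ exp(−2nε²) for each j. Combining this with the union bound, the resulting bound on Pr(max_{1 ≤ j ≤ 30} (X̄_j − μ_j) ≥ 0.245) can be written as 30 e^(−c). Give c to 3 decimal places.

Union bound over the 30 events: Pr(max_{1 ≤ j ≤ 30} (X̄_j − μ_j) ≥ 0.245) ≤ 30·exp(−2nε²) = 30 exp(−2·97·0.245²).
So c = 2·97·0.245² = 11.6448.

11.645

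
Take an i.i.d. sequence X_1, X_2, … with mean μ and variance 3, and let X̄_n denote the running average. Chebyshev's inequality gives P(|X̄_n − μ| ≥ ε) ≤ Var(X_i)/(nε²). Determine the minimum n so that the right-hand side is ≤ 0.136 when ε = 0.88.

Require 3/(n·0.88²) ≤ 0.136, i.e. n ≥ 3/(0.136·0.88²) = 28.485.
The smallest integer n is 29.

29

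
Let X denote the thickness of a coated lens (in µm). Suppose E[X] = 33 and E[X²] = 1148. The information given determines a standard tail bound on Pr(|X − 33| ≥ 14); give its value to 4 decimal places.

0.3010

The first two moments determine the variance, so Chebyshev's inequality is the sharpest standard bound available.
Var(X) = E[X²] − (E[X])² = 1148 − 1089 = 59.
Chebyshev's inequality: Pr(|X − μ| ≥ t) ≤ Var(X)/t² = 59/196 = 0.3010.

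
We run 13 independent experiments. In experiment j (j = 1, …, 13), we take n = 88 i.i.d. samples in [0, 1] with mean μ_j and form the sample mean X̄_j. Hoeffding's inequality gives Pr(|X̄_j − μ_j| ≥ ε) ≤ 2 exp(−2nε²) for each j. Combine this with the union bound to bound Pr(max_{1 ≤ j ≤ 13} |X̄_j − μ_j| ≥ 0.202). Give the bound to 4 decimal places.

Per-experiment Hoeffding bound: 2·exp(−2·88·0.202²) = 2·exp(−7.18150) = 0.001521.
Union bound over 13 events: 13·0.001521 = 0.01977.

0.0198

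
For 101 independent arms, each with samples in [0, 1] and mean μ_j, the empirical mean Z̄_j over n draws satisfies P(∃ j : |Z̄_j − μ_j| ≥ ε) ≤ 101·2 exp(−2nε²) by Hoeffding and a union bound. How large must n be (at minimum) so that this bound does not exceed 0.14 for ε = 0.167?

131

Need 2·101·exp(−2nε²) ≤ 0.14, i.e. exp(−2nε²) ≤ 0.14/202.
So 2nε² ≥ ln(202/0.14) = 7.274381.
Hence n ≥ 7.274381/(2·0.167²) = 130.417.
The smallest integer n is 131.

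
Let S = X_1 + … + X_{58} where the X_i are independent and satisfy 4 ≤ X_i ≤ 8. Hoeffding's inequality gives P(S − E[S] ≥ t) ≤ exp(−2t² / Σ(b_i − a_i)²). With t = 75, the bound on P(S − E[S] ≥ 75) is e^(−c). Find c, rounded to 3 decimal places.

12.123

Σ(b_i − a_i)² = 58·(4)² = 928.
c = 2t²/928 = 2·75²/928 = 12.1228.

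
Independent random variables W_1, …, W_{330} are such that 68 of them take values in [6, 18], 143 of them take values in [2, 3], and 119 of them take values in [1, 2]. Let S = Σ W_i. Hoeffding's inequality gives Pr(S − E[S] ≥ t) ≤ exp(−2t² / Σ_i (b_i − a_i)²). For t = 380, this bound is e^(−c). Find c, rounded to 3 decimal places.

28.725

Σ(b_i − a_i)² = 68·12² + 143·1² + 119·1² = 10054.
c = 2t² / 10054 = 2·380² / 10054 = 28.7249.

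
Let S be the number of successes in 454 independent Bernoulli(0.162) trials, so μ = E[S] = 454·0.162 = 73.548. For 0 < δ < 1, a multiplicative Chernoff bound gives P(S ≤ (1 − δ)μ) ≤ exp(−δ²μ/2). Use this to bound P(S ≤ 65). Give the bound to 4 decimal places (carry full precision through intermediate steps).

Write 65 = (1 − δ)μ, so δ = 1 − 65/73.548 = 0.1162234…
Then the exponent is δ²μ/2 = (μ − 65)²/(2μ) = 0.496739.
Bound = exp(−0.496739) = 0.60851.

0.6085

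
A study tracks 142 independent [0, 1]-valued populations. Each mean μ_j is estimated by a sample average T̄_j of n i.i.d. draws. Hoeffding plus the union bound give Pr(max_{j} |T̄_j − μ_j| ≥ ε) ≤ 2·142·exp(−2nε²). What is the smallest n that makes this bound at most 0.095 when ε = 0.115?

303

Need 2·142·exp(−2nε²) ≤ 0.095, i.e. exp(−2nε²) ≤ 0.095/284.
So 2nε² ≥ ln(284/0.095) = 8.002853.
Hence n ≥ 8.002853/(2·0.115²) = 302.565.
The smallest integer n is 303.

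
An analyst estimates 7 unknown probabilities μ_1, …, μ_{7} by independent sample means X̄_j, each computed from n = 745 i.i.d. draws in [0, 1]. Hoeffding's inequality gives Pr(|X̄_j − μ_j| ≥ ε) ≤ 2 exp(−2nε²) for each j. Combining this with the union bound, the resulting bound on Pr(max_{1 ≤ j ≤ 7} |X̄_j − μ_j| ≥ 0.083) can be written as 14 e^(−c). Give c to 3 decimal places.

Union bound over the 7 events: Pr(max_{1 ≤ j ≤ 7} |X̄_j − μ_j| ≥ 0.083) ≤ 7·2·exp(−2nε²) = 14 exp(−2·745·0.083²).
So c = 2·745·0.083² = 10.2646.

10.265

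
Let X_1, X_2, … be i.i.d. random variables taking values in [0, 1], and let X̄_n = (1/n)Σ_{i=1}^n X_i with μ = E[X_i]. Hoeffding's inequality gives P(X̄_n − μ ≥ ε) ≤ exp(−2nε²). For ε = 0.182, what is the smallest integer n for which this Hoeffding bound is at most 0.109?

Require exp(−2nε²) ≤ 0.109, i.e. 2nε² ≥ ln(1/0.109) = 2.216407.
So n ≥ 2.216407 / (2·0.182²) = 33.456.
The smallest integer n is 34.

34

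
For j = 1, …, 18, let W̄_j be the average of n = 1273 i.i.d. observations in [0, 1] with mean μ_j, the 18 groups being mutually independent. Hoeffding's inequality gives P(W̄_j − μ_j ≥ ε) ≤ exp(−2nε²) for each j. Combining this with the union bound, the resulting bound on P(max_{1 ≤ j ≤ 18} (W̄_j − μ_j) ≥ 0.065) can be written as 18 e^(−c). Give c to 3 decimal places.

Union bound over the 18 events: P(max_{1 ≤ j ≤ 18} (W̄_j − μ_j) ≥ 0.065) ≤ 18·exp(−2nε²) = 18 exp(−2·1273·0.065²).
So c = 2·1273·0.065² = 10.7569.

10.757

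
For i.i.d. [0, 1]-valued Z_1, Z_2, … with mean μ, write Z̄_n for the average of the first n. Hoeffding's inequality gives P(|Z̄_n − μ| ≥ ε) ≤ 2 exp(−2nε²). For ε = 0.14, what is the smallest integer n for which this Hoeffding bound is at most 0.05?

Require 2·exp(−2nε²) ≤ 0.05, i.e. 2nε² ≥ ln(2/0.05) = 3.688879.
So n ≥ 3.688879 / (2·0.14²) = 94.104.
The smallest integer n is 95.

95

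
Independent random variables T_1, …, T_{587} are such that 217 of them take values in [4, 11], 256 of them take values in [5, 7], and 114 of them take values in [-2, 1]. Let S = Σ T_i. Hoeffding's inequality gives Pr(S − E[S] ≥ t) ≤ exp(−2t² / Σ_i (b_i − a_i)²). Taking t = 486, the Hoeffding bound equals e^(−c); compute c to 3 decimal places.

37.246

Σ(b_i − a_i)² = 217·7² + 256·2² + 114·3² = 12683.
c = 2t² / 12683 = 2·486² / 12683 = 37.2461.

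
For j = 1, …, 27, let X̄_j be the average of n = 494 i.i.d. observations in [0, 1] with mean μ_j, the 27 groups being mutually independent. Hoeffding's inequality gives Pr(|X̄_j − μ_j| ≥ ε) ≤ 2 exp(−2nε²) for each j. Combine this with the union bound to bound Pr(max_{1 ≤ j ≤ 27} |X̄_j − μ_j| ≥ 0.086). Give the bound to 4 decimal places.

Per-experiment Hoeffding bound: 2·exp(−2·494·0.086²) = 2·exp(−7.30725) = 0.0013413.
Union bound over 27 events: 27·0.0013413 = 0.03622.

0.0362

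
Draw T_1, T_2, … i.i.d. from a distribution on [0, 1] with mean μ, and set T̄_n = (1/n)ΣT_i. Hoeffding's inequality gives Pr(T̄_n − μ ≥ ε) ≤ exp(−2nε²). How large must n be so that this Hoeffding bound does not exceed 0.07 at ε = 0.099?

136

Require exp(−2nε²) ≤ 0.07, i.e. 2nε² ≥ ln(1/0.07) = 2.659260.
So n ≥ 2.659260 / (2·0.099²) = 135.663.
The smallest integer n is 136.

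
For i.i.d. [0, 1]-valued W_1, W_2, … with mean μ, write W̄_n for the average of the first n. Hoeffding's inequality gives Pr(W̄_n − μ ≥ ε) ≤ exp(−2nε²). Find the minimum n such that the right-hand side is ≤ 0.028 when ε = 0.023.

Require exp(−2nε²) ≤ 0.028, i.e. 2nε² ≥ ln(1/0.028) = 3.575551.
So n ≥ 3.575551 / (2·0.023²) = 3379.538.
The smallest integer n is 3380.

3380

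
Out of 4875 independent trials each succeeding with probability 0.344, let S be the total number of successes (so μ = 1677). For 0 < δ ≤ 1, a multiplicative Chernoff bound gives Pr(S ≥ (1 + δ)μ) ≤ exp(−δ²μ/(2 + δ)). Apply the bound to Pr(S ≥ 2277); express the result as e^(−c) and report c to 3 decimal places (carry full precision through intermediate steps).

91.047

Write 2277 = (1 + δ)μ, so δ = 2277/1677 − 1 = 0.3577818…
Then the exponent is δ²μ/(2 + δ) = (2277 − μ)² / (μ·(2 + δ)) = 91.047041.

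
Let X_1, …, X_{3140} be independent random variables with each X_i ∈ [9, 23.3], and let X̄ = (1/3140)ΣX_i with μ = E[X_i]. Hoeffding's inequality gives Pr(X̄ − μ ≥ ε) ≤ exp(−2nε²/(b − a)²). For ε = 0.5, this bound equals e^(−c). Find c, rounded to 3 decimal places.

7.678

c = 2nε²/(b − a)² = 2·3140·0.5² / 14.3² = 7.6776.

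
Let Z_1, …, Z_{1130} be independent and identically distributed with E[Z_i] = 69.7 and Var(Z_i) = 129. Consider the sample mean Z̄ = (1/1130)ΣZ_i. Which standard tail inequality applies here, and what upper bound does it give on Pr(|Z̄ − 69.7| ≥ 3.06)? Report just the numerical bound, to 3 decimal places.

With mean and variance of each term known, Chebyshev's inequality bounds the deviation of the sum (or sample mean).
Var(Z̄) = Var(Z_i)/n = 129/1130 = 0.11416.
Chebyshev: Pr(|Z̄ − 69.7| ≥ 3.06) ≤ Var(Z̄)/(3.06)² = 129/(1130·3.06²) = 0.0122.

0.012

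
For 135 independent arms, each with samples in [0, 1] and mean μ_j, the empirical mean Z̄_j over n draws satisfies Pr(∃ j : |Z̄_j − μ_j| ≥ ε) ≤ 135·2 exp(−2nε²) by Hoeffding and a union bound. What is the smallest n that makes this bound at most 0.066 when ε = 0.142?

Need 2·135·exp(−2nε²) ≤ 0.066, i.e. exp(−2nε²) ≤ 0.066/270.
So 2nε² ≥ ln(270/0.066) = 8.316522.
Hence n ≥ 8.316522/(2·0.142²) = 206.222.
The smallest integer n is 207.

207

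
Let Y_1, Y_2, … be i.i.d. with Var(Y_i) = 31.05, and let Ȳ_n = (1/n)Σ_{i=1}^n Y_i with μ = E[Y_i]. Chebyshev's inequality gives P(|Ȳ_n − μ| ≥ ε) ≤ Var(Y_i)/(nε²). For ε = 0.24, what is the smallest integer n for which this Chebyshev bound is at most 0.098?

5501

Require 31.05/(n·0.24²) ≤ 0.098, i.e. n ≥ 31.05/(0.098·0.24²) = 5500.638.
The smallest integer n is 5501.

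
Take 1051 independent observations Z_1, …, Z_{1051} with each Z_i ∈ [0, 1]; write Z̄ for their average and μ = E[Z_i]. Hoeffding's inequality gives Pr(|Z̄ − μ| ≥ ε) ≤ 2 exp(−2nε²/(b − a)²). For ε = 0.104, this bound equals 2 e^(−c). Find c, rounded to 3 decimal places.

c = 2nε²/(b − a)² = 2·1051·0.104² / 1² = 22.7352.

22.735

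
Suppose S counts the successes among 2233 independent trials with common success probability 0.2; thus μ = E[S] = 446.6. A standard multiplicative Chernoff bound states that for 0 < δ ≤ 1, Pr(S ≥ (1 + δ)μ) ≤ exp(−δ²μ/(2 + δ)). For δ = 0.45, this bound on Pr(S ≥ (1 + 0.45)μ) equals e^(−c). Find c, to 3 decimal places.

c = δ²μ/(2 + δ) = 0.45²·446.6/(2 + 0.45) = 36.9129.

36.913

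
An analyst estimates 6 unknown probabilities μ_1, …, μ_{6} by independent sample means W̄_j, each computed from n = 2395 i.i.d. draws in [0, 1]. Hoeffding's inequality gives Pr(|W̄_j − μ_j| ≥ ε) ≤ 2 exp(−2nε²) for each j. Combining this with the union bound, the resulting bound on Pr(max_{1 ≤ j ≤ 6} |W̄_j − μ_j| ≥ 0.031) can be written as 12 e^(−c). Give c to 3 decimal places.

Union bound over the 6 events: Pr(max_{1 ≤ j ≤ 6} |W̄_j − μ_j| ≥ 0.031) ≤ 6·2·exp(−2nε²) = 12 exp(−2·2395·0.031²).
So c = 2·2395·0.031² = 4.6032.

4.603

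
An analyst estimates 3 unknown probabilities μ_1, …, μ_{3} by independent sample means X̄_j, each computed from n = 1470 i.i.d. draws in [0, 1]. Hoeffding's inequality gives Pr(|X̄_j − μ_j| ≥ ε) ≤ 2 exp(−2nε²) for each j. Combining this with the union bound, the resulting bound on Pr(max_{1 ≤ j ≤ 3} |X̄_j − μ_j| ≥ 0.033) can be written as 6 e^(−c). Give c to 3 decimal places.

3.202

Union bound over the 3 events: Pr(max_{1 ≤ j ≤ 3} |X̄_j − μ_j| ≥ 0.033) ≤ 3·2·exp(−2nε²) = 6 exp(−2·1470·0.033²).
So c = 2·1470·0.033² = 3.2017.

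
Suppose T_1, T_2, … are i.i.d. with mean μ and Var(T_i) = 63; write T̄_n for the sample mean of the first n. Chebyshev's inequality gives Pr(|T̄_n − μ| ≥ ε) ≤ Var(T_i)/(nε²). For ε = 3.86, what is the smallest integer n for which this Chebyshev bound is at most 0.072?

Require 63/(n·3.86²) ≤ 0.072, i.e. n ≥ 63/(0.072·3.86²) = 58.726.
The smallest integer n is 59.

59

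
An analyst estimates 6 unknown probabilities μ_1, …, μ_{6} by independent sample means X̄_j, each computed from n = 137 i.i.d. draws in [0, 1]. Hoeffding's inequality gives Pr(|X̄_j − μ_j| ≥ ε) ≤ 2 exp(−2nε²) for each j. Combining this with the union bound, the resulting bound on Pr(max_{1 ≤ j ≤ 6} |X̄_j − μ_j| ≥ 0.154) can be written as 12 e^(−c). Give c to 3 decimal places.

Union bound over the 6 events: Pr(max_{1 ≤ j ≤ 6} |X̄_j − μ_j| ≥ 0.154) ≤ 6·2·exp(−2nε²) = 12 exp(−2·137·0.154²).
So c = 2·137·0.154² = 6.4982.

6.498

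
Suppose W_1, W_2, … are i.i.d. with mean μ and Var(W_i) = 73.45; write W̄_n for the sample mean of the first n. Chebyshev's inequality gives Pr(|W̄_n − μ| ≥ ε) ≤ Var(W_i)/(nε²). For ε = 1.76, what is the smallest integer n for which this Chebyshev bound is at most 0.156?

152

Require 73.45/(n·1.76²) ≤ 0.156, i.e. n ≥ 73.45/(0.156·1.76²) = 151.999.
The smallest integer n is 152.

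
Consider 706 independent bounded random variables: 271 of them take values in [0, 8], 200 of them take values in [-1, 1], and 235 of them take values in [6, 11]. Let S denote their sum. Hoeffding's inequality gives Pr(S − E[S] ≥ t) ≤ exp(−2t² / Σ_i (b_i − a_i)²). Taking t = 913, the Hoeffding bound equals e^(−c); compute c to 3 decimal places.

69.409

Σ(b_i − a_i)² = 271·8² + 200·2² + 235·5² = 24019.
c = 2t² / 24019 = 2·913² / 24019 = 69.4091.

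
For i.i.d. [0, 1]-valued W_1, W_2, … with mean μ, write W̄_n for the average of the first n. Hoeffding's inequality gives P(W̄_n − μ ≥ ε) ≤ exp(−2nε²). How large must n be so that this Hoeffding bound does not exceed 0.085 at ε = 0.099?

126

Require exp(−2nε²) ≤ 0.085, i.e. 2nε² ≥ ln(1/0.085) = 2.465104.
So n ≥ 2.465104 / (2·0.099²) = 125.758.
The smallest integer n is 126.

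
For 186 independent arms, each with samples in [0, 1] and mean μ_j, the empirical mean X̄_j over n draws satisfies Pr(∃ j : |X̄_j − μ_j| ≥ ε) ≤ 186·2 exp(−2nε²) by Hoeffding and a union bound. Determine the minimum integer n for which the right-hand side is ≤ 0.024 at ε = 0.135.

265

Need 2·186·exp(−2nε²) ≤ 0.024, i.e. exp(−2nε²) ≤ 0.024/372.
So 2nε² ≥ ln(372/0.024) = 9.648595.
Hence n ≥ 9.648595/(2·0.135²) = 264.708.
The smallest integer n is 265.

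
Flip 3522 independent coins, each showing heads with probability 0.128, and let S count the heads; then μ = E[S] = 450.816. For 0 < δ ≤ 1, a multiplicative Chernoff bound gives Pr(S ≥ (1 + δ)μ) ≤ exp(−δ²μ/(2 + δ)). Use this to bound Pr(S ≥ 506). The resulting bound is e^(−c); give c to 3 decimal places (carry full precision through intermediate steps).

Write 506 = (1 + δ)μ, so δ = 506/450.816 − 1 = 0.1224091…
Then the exponent is δ²μ/(2 + δ) = (506 − μ)² / (μ·(2 + δ)) = 3.182716.

3.183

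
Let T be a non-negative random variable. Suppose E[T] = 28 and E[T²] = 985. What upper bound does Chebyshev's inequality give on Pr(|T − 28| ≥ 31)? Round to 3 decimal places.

0.209

Var(T) = E[T²] − (E[T])² = 985 − 784 = 201.
Chebyshev's inequality: Pr(|T − μ| ≥ t) ≤ Var(T)/t² = 201/961 = 0.2092.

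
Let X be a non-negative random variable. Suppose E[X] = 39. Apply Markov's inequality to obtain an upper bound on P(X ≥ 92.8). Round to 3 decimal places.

Markov's inequality: for a non-negative random variable, P(X ≥ a) ≤ E[X]/a.
Here E[X] = 39 and a = 92.8, so the bound is 39/92.8 = 0.4203.

0.420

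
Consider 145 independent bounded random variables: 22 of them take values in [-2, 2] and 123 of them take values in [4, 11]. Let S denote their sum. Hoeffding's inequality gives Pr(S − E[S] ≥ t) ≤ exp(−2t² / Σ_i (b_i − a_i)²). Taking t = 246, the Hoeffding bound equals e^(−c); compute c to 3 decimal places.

18.974

Σ(b_i − a_i)² = 22·4² + 123·7² = 6379.
c = 2t² / 6379 = 2·246² / 6379 = 18.9735.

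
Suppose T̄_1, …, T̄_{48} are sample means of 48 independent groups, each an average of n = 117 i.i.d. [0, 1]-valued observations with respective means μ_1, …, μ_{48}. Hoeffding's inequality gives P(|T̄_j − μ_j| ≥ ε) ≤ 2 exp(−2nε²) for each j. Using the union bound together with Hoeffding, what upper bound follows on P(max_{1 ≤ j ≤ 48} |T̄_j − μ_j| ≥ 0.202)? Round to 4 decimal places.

0.0068

Per-experiment Hoeffding bound: 2·exp(−2·117·0.202²) = 2·exp(−9.54814) = 0.00014267.
Union bound over 48 events: 48·0.00014267 = 0.00685.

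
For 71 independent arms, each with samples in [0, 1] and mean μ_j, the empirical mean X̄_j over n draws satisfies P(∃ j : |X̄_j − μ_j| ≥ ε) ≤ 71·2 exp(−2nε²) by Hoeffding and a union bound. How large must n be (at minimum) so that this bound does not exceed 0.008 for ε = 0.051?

1881

Need 2·71·exp(−2nε²) ≤ 0.008, i.e. exp(−2nε²) ≤ 0.008/142.
So 2nε² ≥ ln(142/0.008) = 9.784141.
Hence n ≥ 9.784141/(2·0.051²) = 1880.842.
The smallest integer n is 1881.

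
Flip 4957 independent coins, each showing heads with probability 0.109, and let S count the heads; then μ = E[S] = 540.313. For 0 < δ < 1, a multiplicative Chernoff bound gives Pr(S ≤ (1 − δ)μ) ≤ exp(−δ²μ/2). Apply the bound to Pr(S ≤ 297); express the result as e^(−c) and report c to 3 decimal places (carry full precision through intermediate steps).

54.784

Write 297 = (1 − δ)μ, so δ = 1 − 297/540.313 = 0.4503186…
Then the exponent is δ²μ/2 = (μ − 297)²/(2μ) = 54.784186.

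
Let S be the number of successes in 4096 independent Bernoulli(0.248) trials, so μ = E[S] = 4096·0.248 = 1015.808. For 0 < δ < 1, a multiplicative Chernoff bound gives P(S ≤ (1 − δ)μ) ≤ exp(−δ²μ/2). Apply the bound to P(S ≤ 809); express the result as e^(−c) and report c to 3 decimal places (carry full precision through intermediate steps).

21.052

Write 809 = (1 − δ)μ, so δ = 1 − 809/1015.808 = 0.2035897…
Then the exponent is δ²μ/2 = (μ − 809)²/(2μ) = 21.051985.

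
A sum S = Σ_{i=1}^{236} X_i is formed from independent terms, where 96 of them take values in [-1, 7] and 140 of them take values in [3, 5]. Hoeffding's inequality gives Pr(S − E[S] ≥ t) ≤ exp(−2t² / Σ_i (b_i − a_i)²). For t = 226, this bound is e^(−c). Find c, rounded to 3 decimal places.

15.237

Σ(b_i − a_i)² = 96·8² + 140·2² = 6704.
c = 2t² / 6704 = 2·226² / 6704 = 15.2375.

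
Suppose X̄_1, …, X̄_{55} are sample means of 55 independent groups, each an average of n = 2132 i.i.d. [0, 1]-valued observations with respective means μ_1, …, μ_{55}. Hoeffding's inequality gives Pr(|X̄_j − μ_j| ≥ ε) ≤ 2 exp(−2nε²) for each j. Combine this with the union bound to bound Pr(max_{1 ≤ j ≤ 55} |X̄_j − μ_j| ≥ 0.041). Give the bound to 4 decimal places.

0.0848

Per-experiment Hoeffding bound: 2·exp(−2·2132·0.041²) = 2·exp(−7.16778) = 0.0015421.
Union bound over 55 events: 55·0.0015421 = 0.08481.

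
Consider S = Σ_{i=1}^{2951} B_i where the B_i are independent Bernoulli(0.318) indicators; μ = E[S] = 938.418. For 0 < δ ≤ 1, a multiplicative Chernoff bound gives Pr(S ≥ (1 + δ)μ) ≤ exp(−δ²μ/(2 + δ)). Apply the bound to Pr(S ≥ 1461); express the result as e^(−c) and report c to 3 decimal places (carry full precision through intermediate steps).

Write 1461 = (1 + δ)μ, so δ = 1461/938.418 − 1 = 0.5568755…
Then the exponent is δ²μ/(2 + δ) = (1461 − μ)² / (μ·(2 + δ)) = 113.815911.

113.816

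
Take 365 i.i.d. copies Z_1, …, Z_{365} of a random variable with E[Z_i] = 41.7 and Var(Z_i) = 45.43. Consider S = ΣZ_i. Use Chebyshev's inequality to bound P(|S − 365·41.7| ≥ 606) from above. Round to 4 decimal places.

0.0452

Var(S) = n·Var(Z_i) = 365·45.43 = 16581.95.
Chebyshev: P(|S − 365·41.7| ≥ 606) ≤ Var(S)/606² = 16581.95/367236 = 0.0452.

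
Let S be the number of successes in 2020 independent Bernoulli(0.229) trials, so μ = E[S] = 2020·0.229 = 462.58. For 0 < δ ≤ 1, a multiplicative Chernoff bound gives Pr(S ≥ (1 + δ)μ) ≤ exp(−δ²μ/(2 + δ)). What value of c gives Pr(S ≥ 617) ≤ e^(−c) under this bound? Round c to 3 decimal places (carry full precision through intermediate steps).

22.088

Write 617 = (1 + δ)μ, so δ = 617/462.58 − 1 = 0.3338233…
Then the exponent is δ²μ/(2 + δ) = (617 − μ)² / (μ·(2 + δ)) = 22.087790.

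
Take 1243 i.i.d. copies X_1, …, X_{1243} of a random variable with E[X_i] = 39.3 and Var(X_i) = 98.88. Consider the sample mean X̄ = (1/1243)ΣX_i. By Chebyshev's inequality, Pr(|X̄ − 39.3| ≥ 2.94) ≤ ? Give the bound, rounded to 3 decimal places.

0.009

Var(X̄) = Var(X_i)/n = 98.88/1243 = 0.079549.
Chebyshev: Pr(|X̄ − 39.3| ≥ 2.94) ≤ Var(X̄)/(2.94)² = 98.88/(1243·2.94²) = 0.0092.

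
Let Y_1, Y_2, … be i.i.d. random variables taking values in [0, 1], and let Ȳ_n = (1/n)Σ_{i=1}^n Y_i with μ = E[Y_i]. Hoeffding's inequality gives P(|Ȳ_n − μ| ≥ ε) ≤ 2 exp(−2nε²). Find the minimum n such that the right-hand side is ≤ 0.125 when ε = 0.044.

717

Require 2·exp(−2nε²) ≤ 0.125, i.e. 2nε² ≥ ln(2/0.125) = 2.772589.
So n ≥ 2.772589 / (2·0.044²) = 716.061.
The smallest integer n is 717.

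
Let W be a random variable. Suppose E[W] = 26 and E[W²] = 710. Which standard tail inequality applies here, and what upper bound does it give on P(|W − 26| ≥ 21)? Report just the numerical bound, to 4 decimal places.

The first two moments determine the variance, so Chebyshev's inequality is the sharpest standard bound available.
Var(W) = E[W²] − (E[W])² = 710 − 676 = 34.
Chebyshev's inequality: P(|W − μ| ≥ t) ≤ Var(W)/t² = 34/441 = 0.0771.

0.0771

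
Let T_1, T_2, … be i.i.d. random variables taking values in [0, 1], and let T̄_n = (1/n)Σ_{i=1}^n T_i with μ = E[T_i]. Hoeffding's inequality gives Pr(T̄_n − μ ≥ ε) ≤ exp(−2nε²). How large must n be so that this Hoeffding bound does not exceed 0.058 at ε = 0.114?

Require exp(−2nε²) ≤ 0.058, i.e. 2nε² ≥ ln(1/0.058) = 2.847312.
So n ≥ 2.847312 / (2·0.114²) = 109.546.
The smallest integer n is 110.

110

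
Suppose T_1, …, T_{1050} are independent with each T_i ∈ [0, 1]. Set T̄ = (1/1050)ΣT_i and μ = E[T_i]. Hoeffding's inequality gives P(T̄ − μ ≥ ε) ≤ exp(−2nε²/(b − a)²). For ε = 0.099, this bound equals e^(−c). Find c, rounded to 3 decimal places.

c = 2nε²/(b − a)² = 2·1050·0.099² / 1² = 20.5821.

20.582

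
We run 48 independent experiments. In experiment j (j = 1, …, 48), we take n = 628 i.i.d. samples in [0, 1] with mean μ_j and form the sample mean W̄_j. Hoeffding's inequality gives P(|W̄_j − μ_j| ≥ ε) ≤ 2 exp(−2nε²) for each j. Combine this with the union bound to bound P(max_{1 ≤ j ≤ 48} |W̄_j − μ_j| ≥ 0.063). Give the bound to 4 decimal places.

0.6566

Per-experiment Hoeffding bound: 2·exp(−2·628·0.063²) = 2·exp(−4.98506) = 0.013679.
Union bound over 48 events: 48·0.013679 = 0.65658.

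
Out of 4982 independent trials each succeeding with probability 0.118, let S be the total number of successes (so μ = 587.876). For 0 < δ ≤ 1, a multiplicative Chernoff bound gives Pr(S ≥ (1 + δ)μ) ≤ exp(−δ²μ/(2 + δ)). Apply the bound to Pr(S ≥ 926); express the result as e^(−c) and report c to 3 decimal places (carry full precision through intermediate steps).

Write 926 = (1 + δ)μ, so δ = 926/587.876 − 1 = 0.5751621…
Then the exponent is δ²μ/(2 + δ) = (926 − μ)² / (μ·(2 + δ)) = 75.519950.

75.520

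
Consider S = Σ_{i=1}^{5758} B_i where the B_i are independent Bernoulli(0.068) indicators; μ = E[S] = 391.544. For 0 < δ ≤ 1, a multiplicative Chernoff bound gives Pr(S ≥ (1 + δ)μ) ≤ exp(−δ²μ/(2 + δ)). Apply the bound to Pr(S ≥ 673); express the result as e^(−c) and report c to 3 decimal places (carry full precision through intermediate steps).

74.414

Write 673 = (1 + δ)μ, so δ = 673/391.544 − 1 = 0.7188362…
Then the exponent is δ²μ/(2 + δ) = (673 − μ)² / (μ·(2 + δ)) = 74.414472.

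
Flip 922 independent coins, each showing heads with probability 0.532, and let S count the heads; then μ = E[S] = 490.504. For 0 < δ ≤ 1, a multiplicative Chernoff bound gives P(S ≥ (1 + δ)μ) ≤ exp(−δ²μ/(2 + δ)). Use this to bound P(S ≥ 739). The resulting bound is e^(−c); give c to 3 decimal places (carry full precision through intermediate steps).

Write 739 = (1 + δ)μ, so δ = 739/490.504 − 1 = 0.5066136…
Then the exponent is δ²μ/(2 + δ) = (739 − μ)² / (μ·(2 + δ)) = 50.223718.

50.224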